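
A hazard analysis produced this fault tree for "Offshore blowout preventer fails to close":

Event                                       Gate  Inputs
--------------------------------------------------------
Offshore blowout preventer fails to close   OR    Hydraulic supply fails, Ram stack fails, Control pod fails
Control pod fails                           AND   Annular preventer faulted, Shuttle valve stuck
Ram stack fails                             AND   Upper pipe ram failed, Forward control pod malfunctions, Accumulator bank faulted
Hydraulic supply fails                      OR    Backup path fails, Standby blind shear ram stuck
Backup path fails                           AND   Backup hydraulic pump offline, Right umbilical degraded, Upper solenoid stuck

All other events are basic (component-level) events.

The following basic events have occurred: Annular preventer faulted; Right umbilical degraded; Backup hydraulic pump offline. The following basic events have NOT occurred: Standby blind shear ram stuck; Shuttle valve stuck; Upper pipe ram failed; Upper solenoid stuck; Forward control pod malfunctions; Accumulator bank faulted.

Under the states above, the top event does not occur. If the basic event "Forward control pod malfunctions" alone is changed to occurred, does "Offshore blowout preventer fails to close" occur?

No

Counterfactual: set "Forward control pod malfunctions" to occurred.
Backup path fails [AND]: Backup hydraulic pump offline=occurs, Right umbilical degraded=occurs, Upper solenoid stuck=not → not all inputs occur → does not occur.
Hydraulic supply fails [OR]: Backup path fails=not, Standby blind shear ram stuck=not → no input occurs → does not occur.
Ram stack fails [AND]: Upper pipe ram failed=not, Forward control pod malfunctions=occurs, Accumulator bank faulted=not → not all inputs occur → does not occur.
Control pod fails [AND]: Annular preventer faulted=occurs, Shuttle valve stuck=not → not all inputs occur → does not occur.
Offshore blowout preventer fails to close [OR]: Hydraulic supply fails=not, Ram stack fails=not, Control pod fails=not → no input occurs → does not occur.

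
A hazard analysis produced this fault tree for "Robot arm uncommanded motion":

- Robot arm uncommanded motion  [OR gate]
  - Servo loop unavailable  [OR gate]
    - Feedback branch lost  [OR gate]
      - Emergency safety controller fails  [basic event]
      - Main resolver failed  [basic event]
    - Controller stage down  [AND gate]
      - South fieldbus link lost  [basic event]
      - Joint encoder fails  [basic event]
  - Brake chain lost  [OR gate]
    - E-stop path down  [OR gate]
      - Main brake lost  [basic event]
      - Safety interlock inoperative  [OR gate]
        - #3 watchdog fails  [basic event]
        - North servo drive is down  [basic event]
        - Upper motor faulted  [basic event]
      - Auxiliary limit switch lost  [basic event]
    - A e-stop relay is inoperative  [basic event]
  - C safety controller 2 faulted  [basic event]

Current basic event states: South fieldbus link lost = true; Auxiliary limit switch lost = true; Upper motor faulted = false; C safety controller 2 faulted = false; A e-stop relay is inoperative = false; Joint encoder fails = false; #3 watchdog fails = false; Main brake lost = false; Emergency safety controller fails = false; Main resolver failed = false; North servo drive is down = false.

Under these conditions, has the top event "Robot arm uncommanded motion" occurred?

Yes

Feedback branch lost [OR]: Emergency safety controller fails=not, Main resolver failed=not → no input occurs → does not occur.
Controller stage down [AND]: South fieldbus link lost=occurs, Joint encoder fails=not → not all inputs occur → does not occur.
Servo loop unavailable [OR]: Feedback branch lost=not, Controller stage down=not → no input occurs → does not occur.
Safety interlock inoperative [OR]: #3 watchdog fails=not, North servo drive is down=not, Upper motor faulted=not → no input occurs → does not occur.
E-stop path down [OR]: Main brake lost=not, Safety interlock inoperative=not, Auxiliary limit switch lost=occurs → at least one input occurs → occurs.
Brake chain lost [OR]: E-stop path down=occurs, A e-stop relay is inoperative=not → at least one input occurs → occurs.
Robot arm uncommanded motion [OR]: Servo loop unavailable=not, Brake chain lost=occurs, C safety controller 2 faulted=not → at least one input occurs → occurs.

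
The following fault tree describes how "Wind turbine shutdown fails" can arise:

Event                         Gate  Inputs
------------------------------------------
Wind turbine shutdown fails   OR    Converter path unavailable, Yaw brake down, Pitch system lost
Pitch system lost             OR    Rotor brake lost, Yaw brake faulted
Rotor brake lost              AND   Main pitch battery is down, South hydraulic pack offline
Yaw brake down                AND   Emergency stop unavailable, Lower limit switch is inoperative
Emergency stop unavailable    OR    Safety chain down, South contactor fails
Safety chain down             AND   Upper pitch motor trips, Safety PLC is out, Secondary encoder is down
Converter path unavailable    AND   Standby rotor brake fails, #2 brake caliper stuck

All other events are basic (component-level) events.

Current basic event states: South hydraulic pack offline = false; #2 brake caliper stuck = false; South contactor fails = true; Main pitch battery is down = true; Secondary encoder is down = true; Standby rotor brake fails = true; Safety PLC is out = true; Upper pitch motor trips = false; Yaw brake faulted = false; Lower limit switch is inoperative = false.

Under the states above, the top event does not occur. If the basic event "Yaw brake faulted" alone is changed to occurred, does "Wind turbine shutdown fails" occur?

Counterfactual: set "Yaw brake faulted" to occurred.
Converter path unavailable [AND]: Standby rotor brake fails=occurs, #2 brake caliper stuck=not → not all inputs occur → does not occur.
Safety chain down [AND]: Upper pitch motor trips=not, Safety PLC is out=occurs, Secondary encoder is down=occurs → not all inputs occur → does not occur.
Emergency stop unavailable [OR]: Safety chain down=not, South contactor fails=occurs → at least one input occurs → occurs.
Yaw brake down [AND]: Emergency stop unavailable=occurs, Lower limit switch is inoperative=not → not all inputs occur → does not occur.
Rotor brake lost [AND]: Main pitch battery is down=occurs, South hydraulic pack offline=not → not all inputs occur → does not occur.
Pitch system lost [OR]: Rotor brake lost=not, Yaw brake faulted=occurs → at least one input occurs → occurs.
Wind turbine shutdown fails [OR]: Converter path unavailable=not, Yaw brake down=not, Pitch system lost=occurs → at least one input occurs → occurs.

Yes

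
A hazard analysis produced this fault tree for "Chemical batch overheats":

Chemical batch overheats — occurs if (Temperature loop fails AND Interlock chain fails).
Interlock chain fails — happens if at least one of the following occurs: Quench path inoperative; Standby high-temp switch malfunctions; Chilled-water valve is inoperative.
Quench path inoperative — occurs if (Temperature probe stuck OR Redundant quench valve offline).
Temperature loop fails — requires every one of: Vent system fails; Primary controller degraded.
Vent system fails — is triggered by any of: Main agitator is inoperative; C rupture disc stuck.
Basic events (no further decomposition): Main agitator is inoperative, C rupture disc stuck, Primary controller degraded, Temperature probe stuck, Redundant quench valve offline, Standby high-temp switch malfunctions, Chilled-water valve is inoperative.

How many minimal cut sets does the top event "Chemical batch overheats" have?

Vent system fails [OR]: union of children's cut sets → 2 cut set(s).
Temperature loop fails [AND]: one cut set from each child combined → 2 × 1 = 2 cut set(s).
Quench path inoperative [OR]: union of children's cut sets → 2 cut set(s).
Interlock chain fails [OR]: union of children's cut sets → 4 cut set(s).
Chemical batch overheats [AND]: one cut set from each child combined → 2 × 4 = 8 cut set(s).
Minimal cut sets: {Main agitator is inoperative, Primary controller degraded, Temperature probe stuck}; {Main agitator is inoperative, Primary controller degraded, Redundant quench valve offline}; {Main agitator is inoperative, Primary controller degraded, Standby high-temp switch malfunctions}; {Chilled-water valve is inoperative, Main agitator is inoperative, Primary controller degraded}; {C rupture disc stuck, Primary controller degraded, Temperature probe stuck}; {C rupture disc stuck, Primary controller degraded, Redundant quench valve offline}; {C rupture disc stuck, Primary controller degraded, Standby high-temp switch malfunctions}; {C rupture disc stuck, Chilled-water valve is inoperative, Primary controller degraded}.

8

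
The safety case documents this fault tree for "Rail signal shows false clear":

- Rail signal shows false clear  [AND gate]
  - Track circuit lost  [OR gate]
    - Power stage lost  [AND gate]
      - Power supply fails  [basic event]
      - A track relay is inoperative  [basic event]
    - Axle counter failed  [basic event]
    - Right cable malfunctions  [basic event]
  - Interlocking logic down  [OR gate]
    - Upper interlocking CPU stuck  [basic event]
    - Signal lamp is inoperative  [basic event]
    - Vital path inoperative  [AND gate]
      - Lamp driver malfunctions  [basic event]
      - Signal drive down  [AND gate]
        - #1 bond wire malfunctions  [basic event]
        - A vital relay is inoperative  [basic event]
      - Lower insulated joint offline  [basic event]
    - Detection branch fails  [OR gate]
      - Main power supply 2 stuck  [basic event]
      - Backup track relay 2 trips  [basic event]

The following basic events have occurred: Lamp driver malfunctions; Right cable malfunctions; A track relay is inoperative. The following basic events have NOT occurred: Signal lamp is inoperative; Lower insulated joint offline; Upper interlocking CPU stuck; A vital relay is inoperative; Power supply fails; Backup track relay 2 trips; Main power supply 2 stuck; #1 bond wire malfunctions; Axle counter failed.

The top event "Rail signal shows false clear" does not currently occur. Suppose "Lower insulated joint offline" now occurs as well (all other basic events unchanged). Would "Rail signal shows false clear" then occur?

No

Counterfactual: set "Lower insulated joint offline" to occurred.
Power stage lost [AND]: Power supply fails=not, A track relay is inoperative=occurs → not all inputs occur → does not occur.
Track circuit lost [OR]: Power stage lost=not, Axle counter failed=not, Right cable malfunctions=occurs → at least one input occurs → occurs.
Signal drive down [AND]: #1 bond wire malfunctions=not, A vital relay is inoperative=not → not all inputs occur → does not occur.
Vital path inoperative [AND]: Lamp driver malfunctions=occurs, Signal drive down=not, Lower insulated joint offline=occurs → not all inputs occur → does not occur.
Detection branch fails [OR]: Main power supply 2 stuck=not, Backup track relay 2 trips=not → no input occurs → does not occur.
Interlocking logic down [OR]: Upper interlocking CPU stuck=not, Signal lamp is inoperative=not, Vital path inoperative=not, Detection branch fails=not → no input occurs → does not occur.
Rail signal shows false clear [AND]: Track circuit lost=occurs, Interlocking logic down=not → not all inputs occur → does not occur.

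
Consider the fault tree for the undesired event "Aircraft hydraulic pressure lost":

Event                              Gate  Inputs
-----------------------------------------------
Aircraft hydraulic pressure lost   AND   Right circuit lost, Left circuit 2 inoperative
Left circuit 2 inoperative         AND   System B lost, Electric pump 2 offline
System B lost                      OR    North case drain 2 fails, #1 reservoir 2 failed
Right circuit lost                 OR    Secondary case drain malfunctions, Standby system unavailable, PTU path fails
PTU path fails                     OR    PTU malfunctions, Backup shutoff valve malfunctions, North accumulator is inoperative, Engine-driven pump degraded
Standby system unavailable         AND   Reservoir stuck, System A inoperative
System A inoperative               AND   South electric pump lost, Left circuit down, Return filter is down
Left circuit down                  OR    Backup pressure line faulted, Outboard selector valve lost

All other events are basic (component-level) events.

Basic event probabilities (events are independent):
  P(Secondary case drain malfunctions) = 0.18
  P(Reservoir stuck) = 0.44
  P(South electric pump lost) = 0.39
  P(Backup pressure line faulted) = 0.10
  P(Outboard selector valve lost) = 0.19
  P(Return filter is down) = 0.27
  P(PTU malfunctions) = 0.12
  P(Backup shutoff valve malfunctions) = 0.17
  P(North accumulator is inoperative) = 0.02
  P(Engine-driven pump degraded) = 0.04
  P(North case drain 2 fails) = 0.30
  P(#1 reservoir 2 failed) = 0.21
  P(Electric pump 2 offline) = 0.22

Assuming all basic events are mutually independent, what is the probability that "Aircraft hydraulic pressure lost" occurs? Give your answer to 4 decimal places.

P(Left circuit down) [OR] = 1 − (1−0.10) × (1−0.19) = 0.271000
P(System A inoperative) [AND] = 0.39 × 0.271000 × 0.27 = 0.028536
P(Standby system unavailable) [AND] = 0.44 × 0.028536 = 0.012556
P(PTU path fails) [OR] = 1 − (1−0.12) × (1−0.17) × (1−0.02) × (1−0.04) = 0.312840
P(Right circuit lost) [OR] = 1 − (1−0.18) × (1−0.012556) × (1−0.312840) = 0.443604
P(System B lost) [OR] = 1 − (1−0.30) × (1−0.21) = 0.447000
P(Left circuit 2 inoperative) [AND] = 0.447000 × 0.22 = 0.098340
P(Aircraft hydraulic pressure lost) [AND] = 0.443604 × 0.098340 = 0.043624
Rounded to 4 decimal places: P(Aircraft hydraulic pressure lost) ≈ 0.0436.

0.0436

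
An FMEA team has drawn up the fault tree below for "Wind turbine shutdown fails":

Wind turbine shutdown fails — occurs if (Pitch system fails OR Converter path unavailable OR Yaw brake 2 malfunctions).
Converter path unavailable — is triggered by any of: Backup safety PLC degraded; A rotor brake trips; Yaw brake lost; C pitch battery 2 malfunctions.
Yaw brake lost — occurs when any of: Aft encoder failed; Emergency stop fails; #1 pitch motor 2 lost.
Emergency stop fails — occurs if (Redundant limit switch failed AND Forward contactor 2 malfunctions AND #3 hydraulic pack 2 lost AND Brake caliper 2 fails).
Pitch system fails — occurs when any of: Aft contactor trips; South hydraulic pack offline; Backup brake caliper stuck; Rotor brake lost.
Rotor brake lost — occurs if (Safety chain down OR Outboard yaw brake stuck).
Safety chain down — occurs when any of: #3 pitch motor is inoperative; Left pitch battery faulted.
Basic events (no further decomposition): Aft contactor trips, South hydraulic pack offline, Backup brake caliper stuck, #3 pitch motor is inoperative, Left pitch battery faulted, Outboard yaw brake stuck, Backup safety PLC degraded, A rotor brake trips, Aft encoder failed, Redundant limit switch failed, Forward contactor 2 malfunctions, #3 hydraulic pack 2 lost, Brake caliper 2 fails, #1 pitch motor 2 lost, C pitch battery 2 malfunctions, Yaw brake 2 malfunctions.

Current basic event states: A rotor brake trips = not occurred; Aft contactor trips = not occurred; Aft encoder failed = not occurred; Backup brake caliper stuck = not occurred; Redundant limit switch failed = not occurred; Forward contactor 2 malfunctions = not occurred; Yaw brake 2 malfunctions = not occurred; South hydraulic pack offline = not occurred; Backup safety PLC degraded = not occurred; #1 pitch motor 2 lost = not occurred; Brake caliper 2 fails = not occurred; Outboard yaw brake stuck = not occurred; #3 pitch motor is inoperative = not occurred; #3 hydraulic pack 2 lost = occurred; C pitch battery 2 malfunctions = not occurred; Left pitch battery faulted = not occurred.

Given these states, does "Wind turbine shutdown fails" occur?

Safety chain down [OR]: #3 pitch motor is inoperative=not, Left pitch battery faulted=not → no input occurs → does not occur.
Rotor brake lost [OR]: Safety chain down=not, Outboard yaw brake stuck=not → no input occurs → does not occur.
Pitch system fails [OR]: Aft contactor trips=not, South hydraulic pack offline=not, Backup brake caliper stuck=not, Rotor brake lost=not → no input occurs → does not occur.
Emergency stop fails [AND]: Redundant limit switch failed=not, Forward contactor 2 malfunctions=not, #3 hydraulic pack 2 lost=occurs, Brake caliper 2 fails=not → not all inputs occur → does not occur.
Yaw brake lost [OR]: Aft encoder failed=not, Emergency stop fails=not, #1 pitch motor 2 lost=not → no input occurs → does not occur.
Converter path unavailable [OR]: Backup safety PLC degraded=not, A rotor brake trips=not, Yaw brake lost=not, C pitch battery 2 malfunctions=not → no input occurs → does not occur.
Wind turbine shutdown fails [OR]: Pitch system fails=not, Converter path unavailable=not, Yaw brake 2 malfunctions=not → no input occurs → does not occur.

No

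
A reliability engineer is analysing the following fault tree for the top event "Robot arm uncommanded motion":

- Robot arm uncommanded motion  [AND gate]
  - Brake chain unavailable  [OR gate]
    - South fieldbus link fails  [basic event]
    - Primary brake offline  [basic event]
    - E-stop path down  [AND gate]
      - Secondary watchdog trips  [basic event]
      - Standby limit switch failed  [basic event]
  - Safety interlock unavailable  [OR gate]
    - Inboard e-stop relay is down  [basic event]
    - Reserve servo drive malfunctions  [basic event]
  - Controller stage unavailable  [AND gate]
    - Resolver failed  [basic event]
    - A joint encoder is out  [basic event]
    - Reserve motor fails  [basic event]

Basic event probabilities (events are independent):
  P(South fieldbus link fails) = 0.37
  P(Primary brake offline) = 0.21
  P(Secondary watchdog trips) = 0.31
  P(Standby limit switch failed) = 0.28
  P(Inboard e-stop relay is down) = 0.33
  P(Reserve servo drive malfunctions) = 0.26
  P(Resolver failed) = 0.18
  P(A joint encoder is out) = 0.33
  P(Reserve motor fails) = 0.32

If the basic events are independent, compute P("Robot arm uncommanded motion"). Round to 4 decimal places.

P(E-stop path down) [AND] = 0.31 × 0.28 = 0.086800
P(Brake chain unavailable) [OR] = 1 − (1−0.37) × (1−0.21) × (1−0.086800) = 0.545500
P(Safety interlock unavailable) [OR] = 1 − (1−0.33) × (1−0.26) = 0.504200
P(Controller stage unavailable) [AND] = 0.18 × 0.33 × 0.32 = 0.019008
P(Robot arm uncommanded motion) [AND] = 0.545500 × 0.504200 × 0.019008 = 0.005228
Rounded to 4 decimal places: P(Robot arm uncommanded motion) ≈ 0.0052.

0.0052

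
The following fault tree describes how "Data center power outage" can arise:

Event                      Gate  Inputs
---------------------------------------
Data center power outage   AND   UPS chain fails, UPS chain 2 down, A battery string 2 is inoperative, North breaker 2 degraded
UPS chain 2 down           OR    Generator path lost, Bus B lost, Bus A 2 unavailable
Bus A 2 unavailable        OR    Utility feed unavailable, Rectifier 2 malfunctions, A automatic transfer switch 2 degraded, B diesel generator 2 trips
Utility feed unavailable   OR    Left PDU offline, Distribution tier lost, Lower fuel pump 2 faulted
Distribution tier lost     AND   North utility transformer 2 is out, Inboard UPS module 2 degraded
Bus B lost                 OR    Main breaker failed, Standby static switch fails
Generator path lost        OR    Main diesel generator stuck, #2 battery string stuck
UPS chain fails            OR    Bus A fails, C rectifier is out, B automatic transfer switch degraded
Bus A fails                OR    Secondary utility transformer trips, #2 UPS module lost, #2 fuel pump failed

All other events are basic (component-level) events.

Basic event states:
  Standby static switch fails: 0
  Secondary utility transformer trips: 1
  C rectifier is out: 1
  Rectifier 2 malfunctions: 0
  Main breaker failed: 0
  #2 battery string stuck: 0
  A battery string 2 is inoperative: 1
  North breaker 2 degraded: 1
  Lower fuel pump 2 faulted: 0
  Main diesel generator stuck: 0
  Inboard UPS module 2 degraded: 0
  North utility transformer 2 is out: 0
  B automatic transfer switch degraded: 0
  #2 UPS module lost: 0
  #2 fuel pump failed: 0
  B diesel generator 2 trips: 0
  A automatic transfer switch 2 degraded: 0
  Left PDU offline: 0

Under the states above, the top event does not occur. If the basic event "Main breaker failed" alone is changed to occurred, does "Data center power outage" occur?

Yes

Counterfactual: set "Main breaker failed" to occurred.
Bus A fails [OR]: Secondary utility transformer trips=occurs, #2 UPS module lost=not, #2 fuel pump failed=not → at least one input occurs → occurs.
UPS chain fails [OR]: Bus A fails=occurs, C rectifier is out=occurs, B automatic transfer switch degraded=not → at least one input occurs → occurs.
Generator path lost [OR]: Main diesel generator stuck=not, #2 battery string stuck=not → no input occurs → does not occur.
Bus B lost [OR]: Main breaker failed=occurs, Standby static switch fails=not → at least one input occurs → occurs.
Distribution tier lost [AND]: North utility transformer 2 is out=not, Inboard UPS module 2 degraded=not → not all inputs occur → does not occur.
Utility feed unavailable [OR]: Left PDU offline=not, Distribution tier lost=not, Lower fuel pump 2 faulted=not → no input occurs → does not occur.
Bus A 2 unavailable [OR]: Utility feed unavailable=not, Rectifier 2 malfunctions=not, A automatic transfer switch 2 degraded=not, B diesel generator 2 trips=not → no input occurs → does not occur.
UPS chain 2 down [OR]: Generator path lost=not, Bus B lost=occurs, Bus A 2 unavailable=not → at least one input occurs → occurs.
Data center power outage [AND]: UPS chain fails=occurs, UPS chain 2 down=occurs, A battery string 2 is inoperative=occurs, North breaker 2 degraded=occurs → all inputs occur → occurs.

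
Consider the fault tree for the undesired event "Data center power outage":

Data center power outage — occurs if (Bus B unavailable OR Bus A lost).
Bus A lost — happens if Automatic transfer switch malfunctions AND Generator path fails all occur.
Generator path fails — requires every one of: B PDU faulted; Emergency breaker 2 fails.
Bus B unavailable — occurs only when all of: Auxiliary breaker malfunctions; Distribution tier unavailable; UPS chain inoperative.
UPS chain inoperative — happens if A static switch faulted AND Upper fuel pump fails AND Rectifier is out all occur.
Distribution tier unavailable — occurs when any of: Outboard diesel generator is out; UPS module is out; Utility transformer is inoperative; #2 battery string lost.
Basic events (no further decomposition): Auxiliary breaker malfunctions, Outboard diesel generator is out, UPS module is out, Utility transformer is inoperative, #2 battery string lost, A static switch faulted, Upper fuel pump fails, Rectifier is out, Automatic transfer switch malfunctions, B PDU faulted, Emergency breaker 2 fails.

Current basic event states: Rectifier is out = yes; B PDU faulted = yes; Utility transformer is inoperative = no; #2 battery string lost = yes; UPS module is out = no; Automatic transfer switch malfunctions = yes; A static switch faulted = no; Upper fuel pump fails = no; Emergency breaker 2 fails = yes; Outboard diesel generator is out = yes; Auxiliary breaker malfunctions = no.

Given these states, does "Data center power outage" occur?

Yes

Distribution tier unavailable [OR]: Outboard diesel generator is out=occurs, UPS module is out=not, Utility transformer is inoperative=not, #2 battery string lost=occurs → at least one input occurs → occurs.
UPS chain inoperative [AND]: A static switch faulted=not, Upper fuel pump fails=not, Rectifier is out=occurs → not all inputs occur → does not occur.
Bus B unavailable [AND]: Auxiliary breaker malfunctions=not, Distribution tier unavailable=occurs, UPS chain inoperative=not → not all inputs occur → does not occur.
Generator path fails [AND]: B PDU faulted=occurs, Emergency breaker 2 fails=occurs → all inputs occur → occurs.
Bus A lost [AND]: Automatic transfer switch malfunctions=occurs, Generator path fails=occurs → all inputs occur → occurs.
Data center power outage [OR]: Bus B unavailable=not, Bus A lost=occurs → at least one input occurs → occurs.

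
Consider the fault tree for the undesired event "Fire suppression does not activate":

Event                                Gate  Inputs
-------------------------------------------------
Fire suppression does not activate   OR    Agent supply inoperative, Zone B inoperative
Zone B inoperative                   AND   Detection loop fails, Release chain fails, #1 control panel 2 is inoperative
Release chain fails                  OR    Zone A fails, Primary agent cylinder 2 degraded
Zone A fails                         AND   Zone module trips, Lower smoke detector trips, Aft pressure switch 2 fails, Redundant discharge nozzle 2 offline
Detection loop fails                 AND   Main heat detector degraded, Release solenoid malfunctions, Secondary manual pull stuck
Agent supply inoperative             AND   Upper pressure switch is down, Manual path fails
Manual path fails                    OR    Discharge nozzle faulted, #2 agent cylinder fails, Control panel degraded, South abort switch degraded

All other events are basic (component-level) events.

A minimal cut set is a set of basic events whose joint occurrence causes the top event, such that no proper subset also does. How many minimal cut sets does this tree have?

6

Manual path fails [OR]: union of children's cut sets → 4 cut set(s).
Agent supply inoperative [AND]: one cut set from each child combined → 1 × 4 = 4 cut set(s).
Detection loop fails [AND]: one cut set from each child combined → 1 × 1 × 1 = 1 cut set(s).
Zone A fails [AND]: one cut set from each child combined → 1 × 1 × 1 × 1 = 1 cut set(s).
Release chain fails [OR]: union of children's cut sets → 2 cut set(s).
Zone B inoperative [AND]: one cut set from each child combined → 1 × 2 × 1 = 2 cut set(s).
Fire suppression does not activate [OR]: union of children's cut sets → 6 cut set(s).
Minimal cut sets: {Discharge nozzle faulted, Upper pressure switch is down}; {#2 agent cylinder fails, Upper pressure switch is down}; {Control panel degraded, Upper pressure switch is down}; {South abort switch degraded, Upper pressure switch is down}; {#1 control panel 2 is inoperative, Aft pressure switch 2 fails, Lower smoke detector trips, Main heat detector degraded, Redundant discharge nozzle 2 offline, Release solenoid malfunctions, Secondary manual pull stuck, Zone module trips}; {#1 control panel 2 is inoperative, Main heat detector degraded, Primary agent cylinder 2 degraded, Release solenoid malfunctions, Secondary manual pull stuck}.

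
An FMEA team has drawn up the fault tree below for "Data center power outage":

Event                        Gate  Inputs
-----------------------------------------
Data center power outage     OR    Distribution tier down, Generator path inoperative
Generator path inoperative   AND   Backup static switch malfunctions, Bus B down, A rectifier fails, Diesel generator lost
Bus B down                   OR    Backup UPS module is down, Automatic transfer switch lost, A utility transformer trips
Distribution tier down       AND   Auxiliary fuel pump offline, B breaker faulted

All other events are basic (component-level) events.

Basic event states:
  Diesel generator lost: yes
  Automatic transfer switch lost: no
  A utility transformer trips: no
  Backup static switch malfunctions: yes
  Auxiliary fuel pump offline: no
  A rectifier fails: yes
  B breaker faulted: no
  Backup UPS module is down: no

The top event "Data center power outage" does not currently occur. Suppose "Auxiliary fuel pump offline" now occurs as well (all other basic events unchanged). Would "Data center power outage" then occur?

No

Counterfactual: set "Auxiliary fuel pump offline" to occurred.
Distribution tier down [AND]: Auxiliary fuel pump offline=occurs, B breaker faulted=not → not all inputs occur → does not occur.
Bus B down [OR]: Backup UPS module is down=not, Automatic transfer switch lost=not, A utility transformer trips=not → no input occurs → does not occur.
Generator path inoperative [AND]: Backup static switch malfunctions=occurs, Bus B down=not, A rectifier fails=occurs, Diesel generator lost=occurs → not all inputs occur → does not occur.
Data center power outage [OR]: Distribution tier down=not, Generator path inoperative=not → no input occurs → does not occur.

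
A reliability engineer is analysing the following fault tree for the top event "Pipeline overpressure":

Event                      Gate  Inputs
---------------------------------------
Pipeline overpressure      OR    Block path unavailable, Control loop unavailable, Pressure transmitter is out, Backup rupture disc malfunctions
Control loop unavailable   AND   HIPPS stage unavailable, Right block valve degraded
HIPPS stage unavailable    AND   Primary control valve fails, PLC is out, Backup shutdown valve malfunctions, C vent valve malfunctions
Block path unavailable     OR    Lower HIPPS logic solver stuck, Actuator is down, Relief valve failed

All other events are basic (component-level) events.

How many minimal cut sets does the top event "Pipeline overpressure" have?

6

Block path unavailable [OR]: union of children's cut sets → 3 cut set(s).
HIPPS stage unavailable [AND]: one cut set from each child combined → 1 × 1 × 1 × 1 = 1 cut set(s).
Control loop unavailable [AND]: one cut set from each child combined → 1 × 1 = 1 cut set(s).
Pipeline overpressure [OR]: union of children's cut sets → 6 cut set(s).
Minimal cut sets: {Lower HIPPS logic solver stuck}; {Actuator is down}; {Relief valve failed}; {Backup shutdown valve malfunctions, C vent valve malfunctions, PLC is out, Primary control valve fails, Right block valve degraded}; {Pressure transmitter is out}; {Backup rupture disc malfunctions}.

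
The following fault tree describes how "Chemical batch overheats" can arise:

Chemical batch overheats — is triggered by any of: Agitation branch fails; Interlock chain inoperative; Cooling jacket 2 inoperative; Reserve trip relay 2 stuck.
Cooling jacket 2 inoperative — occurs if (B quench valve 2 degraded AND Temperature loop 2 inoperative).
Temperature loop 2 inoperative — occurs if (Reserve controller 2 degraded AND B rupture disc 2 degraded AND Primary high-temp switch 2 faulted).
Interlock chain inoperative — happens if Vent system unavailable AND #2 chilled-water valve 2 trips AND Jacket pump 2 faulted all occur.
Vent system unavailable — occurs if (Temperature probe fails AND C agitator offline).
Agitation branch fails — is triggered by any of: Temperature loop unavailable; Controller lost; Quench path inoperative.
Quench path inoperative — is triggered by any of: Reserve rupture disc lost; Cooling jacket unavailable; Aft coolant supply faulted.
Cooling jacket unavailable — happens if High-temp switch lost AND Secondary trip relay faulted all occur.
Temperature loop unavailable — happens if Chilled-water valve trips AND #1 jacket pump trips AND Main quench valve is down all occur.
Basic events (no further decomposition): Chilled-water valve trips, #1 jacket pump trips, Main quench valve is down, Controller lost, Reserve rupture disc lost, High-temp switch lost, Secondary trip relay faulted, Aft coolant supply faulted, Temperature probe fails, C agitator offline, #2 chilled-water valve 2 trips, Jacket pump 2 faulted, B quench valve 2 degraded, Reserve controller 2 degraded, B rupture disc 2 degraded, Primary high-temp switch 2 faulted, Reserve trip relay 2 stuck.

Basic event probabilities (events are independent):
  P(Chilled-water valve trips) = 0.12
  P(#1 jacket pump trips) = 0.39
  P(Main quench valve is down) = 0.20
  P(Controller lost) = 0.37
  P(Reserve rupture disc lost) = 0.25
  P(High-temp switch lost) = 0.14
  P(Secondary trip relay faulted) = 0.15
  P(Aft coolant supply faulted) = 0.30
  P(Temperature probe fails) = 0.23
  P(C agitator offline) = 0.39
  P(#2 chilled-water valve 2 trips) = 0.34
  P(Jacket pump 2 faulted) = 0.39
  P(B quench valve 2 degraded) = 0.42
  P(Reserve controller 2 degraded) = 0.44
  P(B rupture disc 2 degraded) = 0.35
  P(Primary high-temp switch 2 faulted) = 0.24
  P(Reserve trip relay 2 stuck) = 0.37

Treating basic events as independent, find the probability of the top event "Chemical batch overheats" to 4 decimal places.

P(Temperature loop unavailable) [AND] = 0.12 × 0.39 × 0.20 = 0.009360
P(Cooling jacket unavailable) [AND] = 0.14 × 0.15 = 0.021000
P(Quench path inoperative) [OR] = 1 − (1−0.25) × (1−0.021000) × (1−0.30) = 0.486025
P(Agitation branch fails) [OR] = 1 − (1−0.009360) × (1−0.37) × (1−0.486025) = 0.679227
P(Vent system unavailable) [AND] = 0.23 × 0.39 = 0.089700
P(Interlock chain inoperative) [AND] = 0.089700 × 0.34 × 0.39 = 0.011894
P(Temperature loop 2 inoperative) [AND] = 0.44 × 0.35 × 0.24 = 0.036960
P(Cooling jacket 2 inoperative) [AND] = 0.42 × 0.036960 = 0.015523
P(Chemical batch overheats) [OR] = 1 − (1−0.679227) × (1−0.011894) × (1−0.015523) × (1−0.37) = 0.803416
Rounded to 4 decimal places: P(Chemical batch overheats) ≈ 0.8034.

0.8034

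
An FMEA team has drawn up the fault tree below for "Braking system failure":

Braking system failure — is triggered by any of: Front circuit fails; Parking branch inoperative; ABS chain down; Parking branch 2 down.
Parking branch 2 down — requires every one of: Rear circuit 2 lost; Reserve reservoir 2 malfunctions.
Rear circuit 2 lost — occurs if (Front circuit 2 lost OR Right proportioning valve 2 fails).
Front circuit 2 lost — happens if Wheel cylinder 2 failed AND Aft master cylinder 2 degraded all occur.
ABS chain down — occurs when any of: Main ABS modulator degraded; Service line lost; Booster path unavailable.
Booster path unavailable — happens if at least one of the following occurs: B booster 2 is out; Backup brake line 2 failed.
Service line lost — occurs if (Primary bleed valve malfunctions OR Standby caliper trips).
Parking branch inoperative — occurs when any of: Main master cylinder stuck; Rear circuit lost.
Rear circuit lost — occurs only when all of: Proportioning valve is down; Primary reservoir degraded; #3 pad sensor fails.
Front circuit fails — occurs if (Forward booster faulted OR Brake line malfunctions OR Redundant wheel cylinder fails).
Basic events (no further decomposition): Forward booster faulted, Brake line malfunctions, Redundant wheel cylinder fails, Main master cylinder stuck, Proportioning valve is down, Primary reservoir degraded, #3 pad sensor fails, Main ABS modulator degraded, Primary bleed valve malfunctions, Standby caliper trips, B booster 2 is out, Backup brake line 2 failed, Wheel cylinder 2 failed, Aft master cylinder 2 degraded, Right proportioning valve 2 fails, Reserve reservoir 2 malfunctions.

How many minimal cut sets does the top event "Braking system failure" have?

Front circuit fails [OR]: union of children's cut sets → 3 cut set(s).
Rear circuit lost [AND]: one cut set from each child combined → 1 × 1 × 1 = 1 cut set(s).
Parking branch inoperative [OR]: union of children's cut sets → 2 cut set(s).
Service line lost [OR]: union of children's cut sets → 2 cut set(s).
Booster path unavailable [OR]: union of children's cut sets → 2 cut set(s).
ABS chain down [OR]: union of children's cut sets → 5 cut set(s).
Front circuit 2 lost [AND]: one cut set from each child combined → 1 × 1 = 1 cut set(s).
Rear circuit 2 lost [OR]: union of children's cut sets → 2 cut set(s).
Parking branch 2 down [AND]: one cut set from each child combined → 2 × 1 = 2 cut set(s).
Braking system failure [OR]: union of children's cut sets → 12 cut set(s).

12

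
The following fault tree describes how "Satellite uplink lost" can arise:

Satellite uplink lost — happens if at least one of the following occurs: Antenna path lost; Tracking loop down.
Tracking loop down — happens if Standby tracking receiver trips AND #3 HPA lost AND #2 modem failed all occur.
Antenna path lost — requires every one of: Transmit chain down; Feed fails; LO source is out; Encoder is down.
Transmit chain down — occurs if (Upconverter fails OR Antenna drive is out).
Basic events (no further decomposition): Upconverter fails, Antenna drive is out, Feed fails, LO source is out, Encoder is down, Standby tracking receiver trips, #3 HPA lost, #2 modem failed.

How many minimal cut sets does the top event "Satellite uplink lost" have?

3

Transmit chain down [OR]: union of children's cut sets → 2 cut set(s).
Antenna path lost [AND]: one cut set from each child combined → 2 × 1 × 1 × 1 = 2 cut set(s).
Tracking loop down [AND]: one cut set from each child combined → 1 × 1 × 1 = 1 cut set(s).
Satellite uplink lost [OR]: union of children's cut sets → 3 cut set(s).
Minimal cut sets: {Encoder is down, Feed fails, LO source is out, Upconverter fails}; {Antenna drive is out, Encoder is down, Feed fails, LO source is out}; {#2 modem failed, #3 HPA lost, Standby tracking receiver trips}.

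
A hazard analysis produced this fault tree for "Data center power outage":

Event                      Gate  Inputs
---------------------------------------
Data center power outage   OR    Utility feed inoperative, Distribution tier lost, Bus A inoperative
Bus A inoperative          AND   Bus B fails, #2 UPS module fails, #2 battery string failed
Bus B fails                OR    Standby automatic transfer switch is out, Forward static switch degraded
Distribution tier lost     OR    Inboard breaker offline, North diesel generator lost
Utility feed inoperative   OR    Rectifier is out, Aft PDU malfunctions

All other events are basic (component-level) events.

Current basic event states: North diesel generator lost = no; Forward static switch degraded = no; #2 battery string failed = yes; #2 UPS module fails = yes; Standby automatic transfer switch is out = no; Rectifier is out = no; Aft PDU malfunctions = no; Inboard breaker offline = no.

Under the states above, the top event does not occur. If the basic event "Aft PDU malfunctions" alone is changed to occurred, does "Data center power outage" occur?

Counterfactual: set "Aft PDU malfunctions" to occurred.
Utility feed inoperative [OR]: Rectifier is out=not, Aft PDU malfunctions=occurs → at least one input occurs → occurs.
Distribution tier lost [OR]: Inboard breaker offline=not, North diesel generator lost=not → no input occurs → does not occur.
Bus B fails [OR]: Standby automatic transfer switch is out=not, Forward static switch degraded=not → no input occurs → does not occur.
Bus A inoperative [AND]: Bus B fails=not, #2 UPS module fails=occurs, #2 battery string failed=occurs → not all inputs occur → does not occur.
Data center power outage [OR]: Utility feed inoperative=occurs, Distribution tier lost=not, Bus A inoperative=not → at least one input occurs → occurs.

Yes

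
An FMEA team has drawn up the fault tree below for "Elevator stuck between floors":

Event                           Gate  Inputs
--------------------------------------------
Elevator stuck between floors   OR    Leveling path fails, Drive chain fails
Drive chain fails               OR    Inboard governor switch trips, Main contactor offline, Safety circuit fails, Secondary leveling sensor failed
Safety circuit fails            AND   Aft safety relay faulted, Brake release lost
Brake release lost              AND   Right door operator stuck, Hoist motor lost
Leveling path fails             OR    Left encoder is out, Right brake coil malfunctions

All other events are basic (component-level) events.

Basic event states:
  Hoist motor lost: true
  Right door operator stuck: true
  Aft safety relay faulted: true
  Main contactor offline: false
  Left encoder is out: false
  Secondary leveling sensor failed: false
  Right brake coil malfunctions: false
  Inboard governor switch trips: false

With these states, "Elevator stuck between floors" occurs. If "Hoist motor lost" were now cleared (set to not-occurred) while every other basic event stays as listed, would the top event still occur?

Counterfactual: set "Hoist motor lost" to not occurred.
Leveling path fails [OR]: Left encoder is out=not, Right brake coil malfunctions=not → no input occurs → does not occur.
Brake release lost [AND]: Right door operator stuck=occurs, Hoist motor lost=not → not all inputs occur → does not occur.
Safety circuit fails [AND]: Aft safety relay faulted=occurs, Brake release lost=not → not all inputs occur → does not occur.
Drive chain fails [OR]: Inboard governor switch trips=not, Main contactor offline=not, Safety circuit fails=not, Secondary leveling sensor failed=not → no input occurs → does not occur.
Elevator stuck between floors [OR]: Leveling path fails=not, Drive chain fails=not → no input occurs → does not occur.

No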